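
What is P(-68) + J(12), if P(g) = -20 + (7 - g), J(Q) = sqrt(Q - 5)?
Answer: 55 + sqrt(7) ≈ 57.646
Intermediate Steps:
J(Q) = sqrt(-5 + Q)
P(g) = -13 - g
P(-68) + J(12) = (-13 - 1*(-68)) + sqrt(-5 + 12) = (-13 + 68) + sqrt(7) = 55 + sqrt(7)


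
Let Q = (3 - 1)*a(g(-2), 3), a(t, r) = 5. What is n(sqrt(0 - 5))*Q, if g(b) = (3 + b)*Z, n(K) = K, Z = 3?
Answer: 10*I*sqrt(5) ≈ 22.361*I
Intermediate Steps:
g(b) = 9 + 3*b (g(b) = (3 + b)*3 = 9 + 3*b)
Q = 10 (Q = (3 - 1)*5 = 2*5 = 10)
n(sqrt(0 - 5))*Q = sqrt(0 - 5)*10 = sqrt(-5)*10 = (I*sqrt(5))*10 = 10*I*sqrt(5)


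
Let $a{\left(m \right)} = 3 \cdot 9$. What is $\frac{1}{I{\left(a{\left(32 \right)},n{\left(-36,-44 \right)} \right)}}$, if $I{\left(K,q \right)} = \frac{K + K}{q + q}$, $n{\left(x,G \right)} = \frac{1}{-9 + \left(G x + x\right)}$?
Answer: $\frac{1}{41553} \approx 2.4066 \cdot 10^{-5}$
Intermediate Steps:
$a{\left(m \right)} = 27$
$n{\left(x,G \right)} = \frac{1}{-9 + x + G x}$ ($n{\left(x,G \right)} = \frac{1}{-9 + \left(x + G x\right)} = \frac{1}{-9 + x + G x}$)
$I{\left(K,q \right)} = \frac{K}{q}$ ($I{\left(K,q \right)} = \frac{2 K}{2 q} = 2 K \frac{1}{2 q} = \frac{K}{q}$)
$\frac{1}{I{\left(a{\left(32 \right)},n{\left(-36,-44 \right)} \right)}} = \frac{1}{27 \frac{1}{\frac{1}{-9 - 36 - -1584}}} = \frac{1}{27 \frac{1}{\frac{1}{-9 - 36 + 1584}}} = \frac{1}{27 \frac{1}{\frac{1}{1539}}} = \frac{1}{27 \cdot 1539} = \frac{1}{41553}$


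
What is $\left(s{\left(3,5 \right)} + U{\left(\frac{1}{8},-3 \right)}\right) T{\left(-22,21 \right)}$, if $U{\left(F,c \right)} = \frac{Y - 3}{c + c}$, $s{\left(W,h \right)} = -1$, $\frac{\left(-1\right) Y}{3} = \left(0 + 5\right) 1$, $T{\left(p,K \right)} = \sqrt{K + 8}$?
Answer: $2 \sqrt{29} \approx 10.77$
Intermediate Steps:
$T{\left(p,K \right)} = \sqrt{8 + K}$
$Y = -15$ ($Y = - 3 \left(0 + 5\right) 1 = - 3 \cdot 5 \cdot 1 = \left(-3\right) 5 = -15$)
$U{\left(F,c \right)} = - \frac{9}{c}$ ($U{\left(F,c \right)} = \frac{-15 - 3}{c + c} = - \frac{18}{2 c} = - 18 \frac{1}{2 c} = - \frac{9}{c}$)
$\left(s{\left(3,5 \right)} + U{\left(\frac{1}{8},-3 \right)}\right) T{\left(-22,21 \right)} = \left(-1 - \frac{9}{-3}\right) \sqrt{8 + 21} = \left(-1 - -3\right) \sqrt{29} = \left(-1 + 3\right) \sqrt{29} = 2 \sqrt{29}$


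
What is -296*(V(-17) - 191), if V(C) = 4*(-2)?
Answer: 58904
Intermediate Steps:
V(C) = -8
-296*(V(-17) - 191) = -296*(-8 - 191) = -296*(-199) = 58904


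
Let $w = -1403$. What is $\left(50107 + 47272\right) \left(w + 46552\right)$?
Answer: $4396564471$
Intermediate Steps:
$\left(50107 + 47272\right) \left(w + 46552\right) = \left(50107 + 47272\right) \left(-1403 + 46552\right) = 97379 \cdot 45149 = 4396564471$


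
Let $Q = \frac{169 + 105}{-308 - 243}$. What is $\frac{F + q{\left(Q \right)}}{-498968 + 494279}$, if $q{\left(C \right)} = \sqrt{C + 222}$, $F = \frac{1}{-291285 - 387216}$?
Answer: $\frac{1}{3181491189} - \frac{8 \sqrt{1050757}}{2583639} \approx -0.003174$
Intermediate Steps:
$F = - \frac{1}{678501}$ ($F = \frac{1}{-678501} = - \frac{1}{678501} \approx -1.4738 \cdot 10^{-6}$)
$Q = - \frac{274}{551}$ ($Q = \frac{274}{-551} = 274 \left(- \frac{1}{551}\right) = - \frac{274}{551} \approx -0.49728$)
$q{\left(C \right)} = \sqrt{222 + C}$
$\frac{F + q{\left(Q \right)}}{-498968 + 494279} = \frac{- \frac{1}{678501} + \sqrt{222 - \frac{274}{551}}}{-498968 + 494279} = \frac{- \frac{1}{678501} + \sqrt{\frac{122048}{551}}}{-4689} = \left(- \frac{1}{678501} + \frac{8 \sqrt{1050757}}{551}\right) \left(- \frac{1}{4689}\right) = \frac{1}{3181491189} - \frac{8 \sqrt{1050757}}{2583639}$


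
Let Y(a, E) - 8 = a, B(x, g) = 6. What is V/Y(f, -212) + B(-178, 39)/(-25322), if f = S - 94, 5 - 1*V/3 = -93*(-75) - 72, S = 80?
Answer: 43667786/12661 ≈ 3449.0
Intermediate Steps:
V = -20694 (V = 15 - 3*(-93*(-75) - 72) = 15 - 3*(6975 - 72) = 15 - 3*6903 = 15 - 20709 = -20694)
f = -14 (f = 80 - 94 = -14)
Y(a, E) = 8 + a
V/Y(f, -212) + B(-178, 39)/(-25322) = -20694/(8 - 14) + 6/(-25322) = -20694/(-6) + 6*(-1/25322) = -20694*(-⅙) - 3/12661 = 3449 - 3/12661 = 43667786/12661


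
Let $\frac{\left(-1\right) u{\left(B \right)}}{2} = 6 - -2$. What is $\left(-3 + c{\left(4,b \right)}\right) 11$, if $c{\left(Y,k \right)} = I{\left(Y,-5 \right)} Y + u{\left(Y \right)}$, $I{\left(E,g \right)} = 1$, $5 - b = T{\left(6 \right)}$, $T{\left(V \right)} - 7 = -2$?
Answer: $-165$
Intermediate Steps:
$T{\left(V \right)} = 5$ ($T{\left(V \right)} = 7 - 2 = 5$)
$b = 0$ ($b = 5 - 5 = 0$)
$u{\left(B \right)} = -16$ ($u{\left(B \right)} = - 2 \left(6 - -2\right) = - 2 \left(6 + 2\right) = \left(-2\right) 8 = -16$)
$c{\left(Y,k \right)} = -16 + Y$ ($c{\left(Y,k \right)} = 1 Y - 16 = Y - 16 = -16 + Y$)
$\left(-3 + c{\left(4,b \right)}\right) 11 = \left(-3 + \left(-16 + 4\right)\right) 11 = \left(-3 - 12\right) 11 = \left(-15\right) 11 = -165$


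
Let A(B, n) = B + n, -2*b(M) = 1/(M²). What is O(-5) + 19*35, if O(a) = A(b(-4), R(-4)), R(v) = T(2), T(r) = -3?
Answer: 21183/32 ≈ 661.97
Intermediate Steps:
R(v) = -3
b(M) = -1/(2*M²)
O(a) = -97/32 (O(a) = -½/(-4)² - 3 = -½*1/16 - 3 = -1/32 - 3 = -97/32)
O(-5) + 19*35 = -97/32 + 19*35 = -97/32 + 665 = 21183/32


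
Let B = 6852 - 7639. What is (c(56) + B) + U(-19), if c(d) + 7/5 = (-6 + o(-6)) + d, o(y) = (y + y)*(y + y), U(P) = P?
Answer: -3067/5 ≈ -613.40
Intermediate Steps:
o(y) = 4*y² (o(y) = (2*y)*(2*y) = 4*y²)
B = -787
c(d) = 683/5 + d (c(d) = -7/5 + ((-6 + 4*(-6)²) + d) = -7/5 + ((-6 + 4*36) + d) = -7/5 + ((-6 + 144) + d) = -7/5 + (138 + d) = 683/5 + d)
(c(56) + B) + U(-19) = ((683/5 + 56) - 787) - 19 = (963/5 - 787) - 19 = -2972/5 - 19 = -3067/5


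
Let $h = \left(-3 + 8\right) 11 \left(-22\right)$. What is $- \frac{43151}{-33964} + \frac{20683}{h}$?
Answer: $- \frac{325132351}{20548220} \approx -15.823$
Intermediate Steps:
$h = -1210$ ($h = 5 \cdot 11 \left(-22\right) = 55 \left(-22\right) = -1210$)
$- \frac{43151}{-33964} + \frac{20683}{h} = - \frac{43151}{-33964} + \frac{20683}{-1210} = \left(-43151\right) \left(- \frac{1}{33964}\right) + 20683 \left(- \frac{1}{1210}\right) = \frac{43151}{33964} - \frac{20683}{1210} = - \frac{325132351}{20548220}$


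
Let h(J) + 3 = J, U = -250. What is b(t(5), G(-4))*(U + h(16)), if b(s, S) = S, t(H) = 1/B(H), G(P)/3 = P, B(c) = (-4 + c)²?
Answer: 2844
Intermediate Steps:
h(J) = -3 + J
G(P) = 3*P
t(H) = (-4 + H)⁻² (t(H) = 1/((-4 + H)²) = (-4 + H)⁻²)
b(t(5), G(-4))*(U + h(16)) = (3*(-4))*(-250 + (-3 + 16)) = -12*(-250 + 13) = -12*(-237) = 2844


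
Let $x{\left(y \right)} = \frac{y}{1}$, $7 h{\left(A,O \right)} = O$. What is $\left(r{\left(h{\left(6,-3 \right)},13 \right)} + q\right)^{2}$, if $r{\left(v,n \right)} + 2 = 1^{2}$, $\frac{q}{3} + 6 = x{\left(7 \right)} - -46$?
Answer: $19600$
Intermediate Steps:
$h{\left(A,O \right)} = \frac{O}{7}$
$x{\left(y \right)} = y$ ($x{\left(y \right)} = y 1 = y$)
$q = 141$ ($q = -18 + 3 \left(7 - -46\right) = -18 + 3 \left(7 + 46\right) = -18 + 3 \cdot 53 = -18 + 159 = 141$)
$r{\left(v,n \right)} = -1$ ($r{\left(v,n \right)} = -2 + 1^{2} = -2 + 1 = -1$)
$\left(r{\left(h{\left(6,-3 \right)},13 \right)} + q\right)^{2} = \left(-1 + 141\right)^{2} = 140^{2} = 19600$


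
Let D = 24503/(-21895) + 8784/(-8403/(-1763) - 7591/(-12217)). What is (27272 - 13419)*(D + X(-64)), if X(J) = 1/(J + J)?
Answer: 458762273576187276157/20325983981440 ≈ 2.2570e+7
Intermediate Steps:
X(J) = 1/(2*J)
D = 258723557954258/158796749855 (D = 24503*(-1/21895) + 8784/(-8403*(-1/1763) - 7591*(-1/12217)) = -24503/21895 + 8784/(8403/1763 + 7591/12217) = -24503/21895 + 8784/(116042384/21538571) = -24503/21895 + 8784*(21538571/116042384) = -24503/21895 + 11824675479/7252649 = 258723557954258/158796749855 ≈ 1629.3)
(27272 - 13419)*(D + X(-64)) = (27272 - 13419)*(258723557954258/158796749855 + (½)/(-64)) = 13853*(258723557954258/158796749855 + (½)*(-1/64)) = 13853*(258723557954258/158796749855 - 1/128) = 13853*(33116456621395169/20325983981440) = 458762273576187276157/20325983981440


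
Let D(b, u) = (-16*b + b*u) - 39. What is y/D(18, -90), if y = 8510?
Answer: -8510/1947 ≈ -4.3708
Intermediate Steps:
D(b, u) = -39 - 16*b + b*u
y/D(18, -90) = 8510/(-39 - 16*18 + 18*(-90)) = 8510/(-39 - 288 - 1620) = 8510/(-1947) = 8510*(-1/1947) = -8510/1947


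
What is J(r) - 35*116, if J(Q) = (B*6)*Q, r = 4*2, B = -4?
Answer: -4252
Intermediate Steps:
r = 8
J(Q) = -24*Q (J(Q) = (-4*6)*Q = -24*Q)
J(r) - 35*116 = -24*8 - 35*116 = -192 - 4060 = -4252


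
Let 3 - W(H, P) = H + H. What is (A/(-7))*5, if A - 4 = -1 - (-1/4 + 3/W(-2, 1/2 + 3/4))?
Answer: -395/196 ≈ -2.0153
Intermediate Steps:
W(H, P) = 3 - 2*H (W(H, P) = 3 - (H + H) = 3 - 2*H)
A = 79/28 (A = 4 + (-1 - (-1/4 + 3/(3 - 2*(-2)))) = 4 + (-1 - (-1*¼ + 3/(3 + 4))) = 4 + (-1 - (-¼ + 3/7)) = 4 + (-1 - 1*5/28) = 4 + (-1 - 5/28) = 4 - 33/28 = 79/28 ≈ 2.8214)
(A/(-7))*5 = ((79/28)/(-7))*5 = ((79/28)*(-⅐))*5 = -79/196*5 = -395/196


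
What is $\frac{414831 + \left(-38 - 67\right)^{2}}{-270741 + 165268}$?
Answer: $- \frac{425856}{105473} \approx -4.0376$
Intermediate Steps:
$\frac{414831 + \left(-38 - 67\right)^{2}}{-270741 + 165268} = \frac{414831 + \left(-105\right)^{2}}{-105473} = \left(414831 + 11025\right) \left(- \frac{1}{105473}\right) = 425856 \left(- \frac{1}{105473}\right) = - \frac{425856}{105473}$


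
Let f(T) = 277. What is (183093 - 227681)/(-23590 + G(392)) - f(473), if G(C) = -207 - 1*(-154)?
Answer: -91613/333 ≈ -275.11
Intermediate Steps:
G(C) = -53 (G(C) = -207 + 154 = -53)
(183093 - 227681)/(-23590 + G(392)) - f(473) = (183093 - 227681)/(-23590 - 53) - 1*277 = -44588/(-23643) - 277 = -44588*(-1/23643) - 277 = 628/333 - 277 = -91613/333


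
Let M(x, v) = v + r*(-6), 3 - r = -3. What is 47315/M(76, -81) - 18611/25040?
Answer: -1186945087/2929680 ≈ -405.15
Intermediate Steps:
r = 6 (r = 3 - 1*(-3) = 3 + 3 = 6)
M(x, v) = -36 + v (M(x, v) = v + 6*(-6) = v - 36 = -36 + v)
47315/M(76, -81) - 18611/25040 = 47315/(-36 - 81) - 18611/25040 = 47315/(-117) - 18611*1/25040 = 47315*(-1/117) - 18611/25040 = -47315/117 - 18611/25040 = -1186945087/2929680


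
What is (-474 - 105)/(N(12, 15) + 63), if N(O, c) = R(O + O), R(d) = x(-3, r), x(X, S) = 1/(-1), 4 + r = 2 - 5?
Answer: -579/62 ≈ -9.3387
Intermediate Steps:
r = -7 (r = -4 + (2 - 5) = -4 - 3 = -7)
x(X, S) = -1
R(d) = -1
N(O, c) = -1
(-474 - 105)/(N(12, 15) + 63) = (-474 - 105)/(-1 + 63) = -579/62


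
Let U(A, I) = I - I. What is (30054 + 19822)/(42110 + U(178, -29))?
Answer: 24938/21055 ≈ 1.1844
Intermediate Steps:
U(A, I) = 0
(30054 + 19822)/(42110 + U(178, -29)) = (30054 + 19822)/(42110 + 0) = 49876/42110 = 49876*(1/42110) = 24938/21055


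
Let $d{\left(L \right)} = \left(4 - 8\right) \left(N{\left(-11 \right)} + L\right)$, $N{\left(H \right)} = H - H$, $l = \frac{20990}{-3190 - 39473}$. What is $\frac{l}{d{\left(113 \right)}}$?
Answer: $\frac{10495}{9641838} \approx 0.0010885$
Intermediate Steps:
$l = - \frac{20990}{42663}$ ($l = \frac{20990}{-42663} = 20990 \left(- \frac{1}{42663}\right) = - \frac{20990}{42663} \approx -0.492$)
$N{\left(H \right)} = 0$
$d{\left(L \right)} = - 4 L$ ($d{\left(L \right)} = \left(4 - 8\right) \left(0 + L\right) = \left(4 + \left(-78 + 70\right)\right) L = \left(4 - 8\right) L = - 4 L$)
$\frac{l}{d{\left(113 \right)}} = - \frac{20990}{42663 \left(\left(-4\right) 113\right)} = - \frac{20990}{42663 \left(-452\right)} = \left(- \frac{20990}{42663}\right) \left(- \frac{1}{452}\right) = \frac{10495}{9641838}$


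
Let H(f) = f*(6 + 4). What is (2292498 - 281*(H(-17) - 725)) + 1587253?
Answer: 4131246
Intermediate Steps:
H(f) = 10*f (H(f) = f*10 = 10*f)
(2292498 - 281*(H(-17) - 725)) + 1587253 = (2292498 - 281*(10*(-17) - 725)) + 1587253 = (2292498 - 281*(-170 - 725)) + 1587253 = (2292498 - 281*(-895)) + 1587253 = (2292498 + 251495) + 1587253 = 2543993 + 1587253 = 4131246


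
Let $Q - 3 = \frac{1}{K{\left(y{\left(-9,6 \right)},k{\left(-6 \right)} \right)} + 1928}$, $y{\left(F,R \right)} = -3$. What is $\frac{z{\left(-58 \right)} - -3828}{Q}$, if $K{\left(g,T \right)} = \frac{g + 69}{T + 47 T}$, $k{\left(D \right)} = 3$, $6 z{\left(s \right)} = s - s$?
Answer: $\frac{59057108}{46291} \approx 1275.8$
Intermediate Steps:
$z{\left(s \right)} = 0$ ($z{\left(s \right)} = \frac{s - s}{6} = \frac{1}{6} \cdot 0 = 0$)
$K{\left(g,T \right)} = \frac{69 + g}{48 T}$
$Q = \frac{138873}{46283}$ ($Q = 3 + \frac{1}{\frac{69 - 3}{48 \cdot 3} + 1928} = 3 + \frac{1}{\frac{1}{48} \cdot \frac{1}{3} \cdot 66 + 1928} = 3 + \frac{1}{\frac{11}{24} + 1928} = 3 + \frac{1}{\frac{46283}{24}} = 3 + \frac{24}{46283} = \frac{138873}{46283} \approx 3.0005$)
$\frac{z{\left(-58 \right)} - -3828}{Q} = \frac{0 - -3828}{\frac{138873}{46283}} = \left(0 + 3828\right) \frac{46283}{138873} = 3828 \cdot \frac{46283}{138873} = \frac{59057108}{46291}$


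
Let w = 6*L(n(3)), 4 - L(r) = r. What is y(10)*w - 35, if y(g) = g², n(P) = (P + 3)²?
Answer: -19235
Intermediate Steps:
n(P) = (3 + P)²
L(r) = 4 - r
w = -192 (w = 6*(4 - (3 + 3)²) = 6*(4 - 1*6²) = 6*(4 - 1*36) = 6*(4 - 36) = 6*(-32) = -192)
y(10)*w - 35 = 10²*(-192) - 35 = 100*(-192) - 35 = -19200 - 35 = -19235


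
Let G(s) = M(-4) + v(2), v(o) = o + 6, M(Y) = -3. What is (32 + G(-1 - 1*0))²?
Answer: 1369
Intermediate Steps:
v(o) = 6 + o
G(s) = 5 (G(s) = -3 + (6 + 2) = -3 + 8 = 5)
(32 + G(-1 - 1*0))² = (32 + 5)² = 37² = 1369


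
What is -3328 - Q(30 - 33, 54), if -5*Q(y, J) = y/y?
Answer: -16639/5 ≈ -3327.8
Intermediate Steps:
Q(y, J) = -⅕ (Q(y, J) = -y/(5*y) = -⅕*1 = -⅕)
-3328 - Q(30 - 33, 54) = -3328 - 1*(-⅕) = -3328 + ⅕ = -16639/5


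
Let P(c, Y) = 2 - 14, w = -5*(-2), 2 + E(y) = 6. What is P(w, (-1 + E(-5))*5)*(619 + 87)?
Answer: -8472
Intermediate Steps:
E(y) = 4 (E(y) = -2 + 6 = 4)
w = 10
P(c, Y) = -12
P(w, (-1 + E(-5))*5)*(619 + 87) = -12*(619 + 87) = -12*706 = -8472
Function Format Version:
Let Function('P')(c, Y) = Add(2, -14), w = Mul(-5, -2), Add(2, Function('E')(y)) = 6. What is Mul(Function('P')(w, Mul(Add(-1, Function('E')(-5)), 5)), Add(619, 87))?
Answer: -8472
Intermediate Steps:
Function('E')(y) = 4 (Function('E')(y) = Add(-2, 6) = 4)
w = 10
Function('P')(c, Y) = -12
Mul(Function('P')(w, Mul(Add(-1, Function('E')(-5)), 5)), Add(619, 87)) = Mul(-12, Add(619, 87)) = Mul(-12, 706) = -8472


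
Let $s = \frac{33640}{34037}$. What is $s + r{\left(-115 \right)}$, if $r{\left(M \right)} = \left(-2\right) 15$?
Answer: $- \frac{987470}{34037} \approx -29.012$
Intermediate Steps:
$r{\left(M \right)} = -30$
$s = \frac{33640}{34037}$ ($s = 33640 \cdot \frac{1}{34037} = \frac{33640}{34037} \approx 0.98834$)
$s + r{\left(-115 \right)} = \frac{33640}{34037} - 30 = - \frac{987470}{34037}$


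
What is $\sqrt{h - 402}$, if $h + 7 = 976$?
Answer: $9 \sqrt{7} \approx 23.812$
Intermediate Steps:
$h = 969$ ($h = -7 + 976 = 969$)
$\sqrt{h - 402} = \sqrt{969 - 402} = \sqrt{567} = 9 \sqrt{7}$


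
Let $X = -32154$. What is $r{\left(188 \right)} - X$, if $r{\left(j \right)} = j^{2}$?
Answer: $67498$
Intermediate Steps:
$r{\left(188 \right)} - X = 188^{2} - -32154 = 35344 + 32154 = 67498$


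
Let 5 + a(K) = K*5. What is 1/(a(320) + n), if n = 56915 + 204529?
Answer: 1/263039 ≈ 3.8017e-6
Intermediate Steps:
n = 261444
a(K) = -5 + 5*K (a(K) = -5 + K*5 = -5 + 5*K)
1/(a(320) + n) = 1/((-5 + 5*320) + 261444) = 1/((-5 + 1600) + 261444) = 1/(1595 + 261444) = 1/263039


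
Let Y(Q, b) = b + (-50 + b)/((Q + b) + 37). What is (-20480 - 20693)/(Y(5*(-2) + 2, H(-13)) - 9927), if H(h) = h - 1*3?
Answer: 535249/129325 ≈ 4.1388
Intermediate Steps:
H(h) = -3 + h (H(h) = h - 3 = -3 + h)
Y(Q, b) = b + (-50 + b)/(37 + Q + b)
(-20480 - 20693)/(Y(5*(-2) + 2, H(-13)) - 9927) = (-20480 - 20693)/((-50 + (-3 - 13)² + 38*(-3 - 13) + (5*(-2) + 2)*(-3 - 13))/(37 + (5*(-2) + 2) + (-3 - 13)) - 9927) = -41173/((-50 + (-16)² + 38*(-16) + (-10 + 2)*(-16))/(37 + (-10 + 2) - 16) - 9927) = -41173/((-50 + 256 - 608 - 8*(-16))/(37 - 8 - 16) - 9927) = -41173/((-50 + 256 - 608 + 128)/13 - 9927) = -41173/((1/13)*(-274) - 9927) = -41173/(-274/13 - 9927) = -41173/(-129325/13) = -41173*(-13/129325) = 535249/129325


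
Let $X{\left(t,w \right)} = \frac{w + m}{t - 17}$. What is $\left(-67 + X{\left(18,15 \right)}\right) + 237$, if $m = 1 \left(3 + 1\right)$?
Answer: $189$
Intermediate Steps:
$m = 4$ ($m = 1 \cdot 4 = 4$)
$X{\left(t,w \right)} = \frac{4 + w}{-17 + t}$ ($X{\left(t,w \right)} = \frac{w + 4}{t - 17} = \frac{4 + w}{-17 + t}$)
$\left(-67 + X{\left(18,15 \right)}\right) + 237 = \left(-67 + \frac{4 + 15}{-17 + 18}\right) + 237 = \left(-67 + 1^{-1} \cdot 19\right) + 237 = \left(-67 + 1 \cdot 19\right) + 237 = \left(-67 + 19\right) + 237 = -48 + 237 = 189$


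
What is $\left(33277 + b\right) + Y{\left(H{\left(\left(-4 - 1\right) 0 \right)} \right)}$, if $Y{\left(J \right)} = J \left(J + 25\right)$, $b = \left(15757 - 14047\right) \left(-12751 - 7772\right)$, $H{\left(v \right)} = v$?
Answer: $-35061053$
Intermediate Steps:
$b = -35094330$ ($b = 1710 \left(-20523\right) = -35094330$)
$Y{\left(J \right)} = J \left(25 + J\right)$
$\left(33277 + b\right) + Y{\left(H{\left(\left(-4 - 1\right) 0 \right)} \right)} = \left(33277 - 35094330\right) + \left(-4 - 1\right) 0 \left(25 + \left(-4 - 1\right) 0\right) = -35061053 + \left(-5\right) 0 \left(25 - 0\right) = -35061053 + 0 \left(25 + 0\right) = -35061053 + 0 \cdot 25 = -35061053 + 0 = -35061053$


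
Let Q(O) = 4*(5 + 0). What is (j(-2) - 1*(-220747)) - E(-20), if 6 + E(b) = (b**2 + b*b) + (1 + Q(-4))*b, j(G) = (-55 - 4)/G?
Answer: 440805/2 ≈ 2.2040e+5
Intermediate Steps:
Q(O) = 20 (Q(O) = 4*5 = 20)
j(G) = -59/G
E(b) = -6 + 2*b**2 + 21*b (E(b) = -6 + ((b**2 + b*b) + (1 + 20)*b) = -6 + ((b**2 + b**2) + 21*b) = -6 + (2*b**2 + 21*b) = -6 + 2*b**2 + 21*b)
(j(-2) - 1*(-220747)) - E(-20) = (-59/(-2) - 1*(-220747)) - (-6 + 2*(-20)**2 + 21*(-20)) = (-59*(-1/2) + 220747) - (-6 + 2*400 - 420) = (59/2 + 220747) - (-6 + 800 - 420) = 441553/2 - 1*374 = 441553/2 - 374 = 440805/2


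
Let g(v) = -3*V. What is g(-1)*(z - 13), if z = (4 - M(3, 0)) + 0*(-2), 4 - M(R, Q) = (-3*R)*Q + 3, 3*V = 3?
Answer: 30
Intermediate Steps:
V = 1 (V = (⅓)*3 = 1)
M(R, Q) = 1 + 3*Q*R (M(R, Q) = 4 - ((-3*R)*Q + 3) = 4 - (-3*Q*R + 3) = 4 - (3 - 3*Q*R) = 4 + (-3 + 3*Q*R) = 1 + 3*Q*R)
g(v) = -3 (g(v) = -3*1 = -3)
z = 3 (z = (4 - (1 + 3*0*3)) + 0*(-2) = (4 - (1 + 0)) + 0 = (4 - 1*1) + 0 = (4 - 1) + 0 = 3 + 0 = 3)
g(-1)*(z - 13) = -3*(3 - 13) = -3*(-10) = 30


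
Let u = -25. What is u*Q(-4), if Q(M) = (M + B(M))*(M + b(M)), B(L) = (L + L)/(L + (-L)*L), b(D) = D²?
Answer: 1080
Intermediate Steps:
B(L) = 2*L/(L - L²) (B(L) = (2*L)/(L - L²) = 2*L/(L - L²))
Q(M) = (M + M²)*(M - 2/(-1 + M)) (Q(M) = (M - 2/(-1 + M))*(M + M²) = (M + M²)*(M - 2/(-1 + M)))
u*Q(-4) = -(-100)*(-2 + (-4)³ - 3*(-4))/(-1 - 4) = -(-100)*(-2 - 64 + 12)/(-5) = -(-100)*(-1)*(-54)/5 = -25*(-216/5) = 1080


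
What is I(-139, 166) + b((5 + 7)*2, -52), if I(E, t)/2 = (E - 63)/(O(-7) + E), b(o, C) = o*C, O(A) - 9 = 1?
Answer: -160588/129 ≈ -1244.9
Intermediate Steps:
O(A) = 10 (O(A) = 9 + 1 = 10)
b(o, C) = C*o
I(E, t) = 2*(-63 + E)/(10 + E) (I(E, t) = 2*((E - 63)/(10 + E)) = 2*((-63 + E)/(10 + E)) = 2*(-63 + E)/(10 + E))
I(-139, 166) + b((5 + 7)*2, -52) = 2*(-63 - 139)/(10 - 139) - 52*(5 + 7)*2 = 2*(-202)/(-129) - 624*2 = 2*(-1/129)*(-202) - 52*24 = 404/129 - 1248 = -160588/129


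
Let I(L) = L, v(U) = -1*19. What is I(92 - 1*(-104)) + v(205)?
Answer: 177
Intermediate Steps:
v(U) = -19
I(92 - 1*(-104)) + v(205) = (92 - 1*(-104)) - 19 = (92 + 104) - 19 = 196 - 19 = 177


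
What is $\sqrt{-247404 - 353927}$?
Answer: $i \sqrt{601331} \approx 775.46 i$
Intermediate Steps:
$\sqrt{-247404 - 353927} = \sqrt{-601331} = i \sqrt{601331}$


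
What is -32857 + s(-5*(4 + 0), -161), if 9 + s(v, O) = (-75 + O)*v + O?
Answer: -28307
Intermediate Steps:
s(v, O) = -9 + O + v*(-75 + O) (s(v, O) = -9 + ((-75 + O)*v + O) = -9 + (v*(-75 + O) + O) = -9 + (O + v*(-75 + O)) = -9 + O + v*(-75 + O))
-32857 + s(-5*(4 + 0), -161) = -32857 + (-9 - 161 - (-375)*(4 + 0) - (-805)*(4 + 0)) = -32857 + (-9 - 161 - (-375)*4 - (-805)*4) = -32857 + (-9 - 161 - 75*(-20) - 161*(-20)) = -32857 + (-9 - 161 + 1500 + 3220) = -32857 + 4550 = -28307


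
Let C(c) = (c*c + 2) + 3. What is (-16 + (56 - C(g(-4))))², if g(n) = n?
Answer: 361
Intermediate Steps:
C(c) = 5 + c² (C(c) = (c² + 2) + 3 = (2 + c²) + 3 = 5 + c²)
(-16 + (56 - C(g(-4))))² = (-16 + (56 - (5 + (-4)²)))² = (-16 + (56 - (5 + 16)))² = (-16 + (56 - 1*21))² = (-16 + (56 - 21))² = (-16 + 35)² = 19² = 361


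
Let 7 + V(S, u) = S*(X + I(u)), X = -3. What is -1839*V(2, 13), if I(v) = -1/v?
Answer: 314469/13 ≈ 24190.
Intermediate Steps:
V(S, u) = -7 + S*(-3 - 1/u)
-1839*V(2, 13) = -1839*(-7 - 3*2 - 1*2/13) = -1839*(-7 - 6 - 1*2*1/13) = -1839*(-7 - 6 - 2/13) = -1839*(-171/13) = 314469/13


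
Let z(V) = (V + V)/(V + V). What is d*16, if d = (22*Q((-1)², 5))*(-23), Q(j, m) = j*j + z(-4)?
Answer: -16192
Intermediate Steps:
z(V) = 1 (z(V) = (2*V)/((2*V)) = (2*V)*(1/(2*V)) = 1)
Q(j, m) = 1 + j² (Q(j, m) = j*j + 1 = j² + 1 = 1 + j²)
d = -1012 (d = (22*(1 + ((-1)²)²))*(-23) = (22*(1 + 1²))*(-23) = (22*(1 + 1))*(-23) = (22*2)*(-23) = 44*(-23) = -1012)
d*16 = -1012*16 = -16192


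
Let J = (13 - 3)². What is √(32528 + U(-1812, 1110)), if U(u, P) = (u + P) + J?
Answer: √31926 ≈ 178.68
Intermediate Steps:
J = 100 (J = 10² = 100)
U(u, P) = 100 + P + u (U(u, P) = (u + P) + 100 = (P + u) + 100 = 100 + P + u)
√(32528 + U(-1812, 1110)) = √(32528 + (100 + 1110 - 1812)) = √(32528 - 602) = √31926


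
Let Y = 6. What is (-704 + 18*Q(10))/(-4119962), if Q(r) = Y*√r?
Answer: 32/187271 - 54*√10/2059981 ≈ 8.7980e-5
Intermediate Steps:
Q(r) = 6*√r
(-704 + 18*Q(10))/(-4119962) = (-704 + 18*(6*√10))/(-4119962) = (-704 + 108*√10)*(-1/4119962) = 32/187271 - 54*√10/2059981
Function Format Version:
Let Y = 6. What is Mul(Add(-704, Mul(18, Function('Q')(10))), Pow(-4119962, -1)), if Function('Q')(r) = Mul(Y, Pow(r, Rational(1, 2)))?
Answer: Add(Rational(32, 187271), Mul(Rational(-54, 2059981), Pow(10, Rational(1, 2)))) ≈ 8.7980e-5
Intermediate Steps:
Function('Q')(r) = Mul(6, Pow(r, Rational(1, 2)))
Mul(Add(-704, Mul(18, Function('Q')(10))), Pow(-4119962, -1)) = Mul(Add(-704, Mul(18, Mul(6, Pow(10, Rational(1, 2))))), Pow(-4119962, -1)) = Mul(Add(-704, Mul(108, Pow(10, Rational(1, 2)))), Rational(-1, 4119962)) = Add(Rational(32, 187271), Mul(Rational(-54, 2059981), Pow(10, Rational(1, 2))))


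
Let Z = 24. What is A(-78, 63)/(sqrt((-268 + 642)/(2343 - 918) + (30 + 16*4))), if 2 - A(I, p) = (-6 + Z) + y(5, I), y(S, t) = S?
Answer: -105*sqrt(1914117)/67162 ≈ -2.1630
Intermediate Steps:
A(I, p) = -21 (A(I, p) = 2 - ((-6 + 24) + 5) = 2 - (18 + 5) = 2 - 1*23 = 2 - 23 = -21)
A(-78, 63)/(sqrt((-268 + 642)/(2343 - 918) + (30 + 16*4))) = -21/sqrt((-268 + 642)/(2343 - 918) + (30 + 16*4)) = -21/sqrt(374/1425 + (30 + 64)) = -21/sqrt(374*(1/1425) + 94) = -21/sqrt(374/1425 + 94) = -21*5*sqrt(1914117)/67162 = -105*sqrt(1914117)/67162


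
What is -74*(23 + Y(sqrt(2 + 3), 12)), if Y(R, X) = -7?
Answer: -1184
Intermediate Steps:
-74*(23 + Y(sqrt(2 + 3), 12)) = -74*(23 - 7) = -74*16 = -1184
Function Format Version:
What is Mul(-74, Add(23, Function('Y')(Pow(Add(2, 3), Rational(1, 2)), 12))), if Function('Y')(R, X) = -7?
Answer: -1184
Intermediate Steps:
Mul(-74, Add(23, Function('Y')(Pow(Add(2, 3), Rational(1, 2)), 12))) = Mul(-74, Add(23, -7)) = Mul(-74, 16) = -1184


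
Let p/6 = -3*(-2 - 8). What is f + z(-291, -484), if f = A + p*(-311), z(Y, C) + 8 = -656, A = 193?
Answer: -56451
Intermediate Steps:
p = 180 (p = 6*(-3*(-2 - 8)) = 6*(-3*(-10)) = 6*30 = 180)
z(Y, C) = -664 (z(Y, C) = -8 - 656 = -664)
f = -55787 (f = 193 + 180*(-311) = 193 - 55980 = -55787)
f + z(-291, -484) = -55787 - 664 = -56451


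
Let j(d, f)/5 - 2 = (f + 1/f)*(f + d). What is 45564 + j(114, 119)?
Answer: 21922036/119 ≈ 1.8422e+5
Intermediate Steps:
j(d, f) = 10 + 5*(d + f)*(f + 1/f) (j(d, f) = 10 + 5*((f + 1/f)*(f + d)) = 10 + 5*((f + 1/f)*(d + f)) = 10 + 5*((d + f)*(f + 1/f)) = 10 + 5*(d + f)*(f + 1/f))
45564 + j(114, 119) = 45564 + 5*(114 + 119*(3 + 119² + 114*119))/119 = 45564 + 5*(1/119)*(114 + 119*(3 + 14161 + 13566)) = 45564 + 5*(1/119)*(114 + 119*27730) = 45564 + 5*(1/119)*(114 + 3299870) = 45564 + 5*(1/119)*3299984 = 45564 + 16499920/119 = 21922036/119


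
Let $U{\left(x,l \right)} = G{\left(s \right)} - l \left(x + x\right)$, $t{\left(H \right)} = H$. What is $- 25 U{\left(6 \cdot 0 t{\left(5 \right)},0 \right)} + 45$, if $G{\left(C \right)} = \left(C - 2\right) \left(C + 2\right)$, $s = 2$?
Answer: $45$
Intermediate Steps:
$G{\left(C \right)} = \left(-2 + C\right) \left(2 + C\right)$
$U{\left(x,l \right)} = - 2 l x$ ($U{\left(x,l \right)} = \left(-4 + 2^{2}\right) - l \left(x + x\right) = \left(-4 + 4\right) - l 2 x = 0 - 2 l x = - 2 l x$)
$- 25 U{\left(6 \cdot 0 t{\left(5 \right)},0 \right)} + 45 = - 25 \left(\left(-2\right) 0 \cdot 6 \cdot 0 \cdot 5\right) + 45 = - 25 \left(\left(-2\right) 0 \cdot 0 \cdot 5\right) + 45 = - 25 \left(\left(-2\right) 0 \cdot 0\right) + 45 = \left(-25\right) 0 + 45 = 0 + 45 = 45$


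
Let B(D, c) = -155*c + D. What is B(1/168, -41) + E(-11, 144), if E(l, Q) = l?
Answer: 1065793/168 ≈ 6344.0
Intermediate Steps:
B(D, c) = D - 155*c
B(1/168, -41) + E(-11, 144) = (1/168 - 155*(-41)) - 11 = (1/168 + 6355) - 11 = 1067641/168 - 11 = 1065793/168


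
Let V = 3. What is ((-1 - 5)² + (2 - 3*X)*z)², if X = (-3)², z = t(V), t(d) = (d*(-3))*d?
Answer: 505521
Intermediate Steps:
t(d) = -3*d² (t(d) = (-3*d)*d = -3*d²)
z = -27 (z = -3*3² = -3*9 = -27)
X = 9
((-1 - 5)² + (2 - 3*X)*z)² = ((-1 - 5)² + (2 - 3*9)*(-27))² = ((-6)² + (2 - 27)*(-27))² = (36 - 25*(-27))² = (36 + 675)² = 711² = 505521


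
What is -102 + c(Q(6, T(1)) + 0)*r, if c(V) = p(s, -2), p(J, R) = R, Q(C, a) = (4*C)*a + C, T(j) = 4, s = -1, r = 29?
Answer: -160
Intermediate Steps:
Q(C, a) = C + 4*C*a (Q(C, a) = 4*C*a + C = C + 4*C*a)
c(V) = -2
-102 + c(Q(6, T(1)) + 0)*r = -102 - 2*29 = -102 - 58 = -160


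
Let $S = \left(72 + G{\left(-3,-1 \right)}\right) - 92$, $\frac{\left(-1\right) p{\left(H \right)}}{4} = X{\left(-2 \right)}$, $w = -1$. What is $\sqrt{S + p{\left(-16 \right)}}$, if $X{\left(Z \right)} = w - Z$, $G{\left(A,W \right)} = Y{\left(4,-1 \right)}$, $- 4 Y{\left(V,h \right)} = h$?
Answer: $\frac{i \sqrt{95}}{2} \approx 4.8734 i$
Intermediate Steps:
$Y{\left(V,h \right)} = - \frac{h}{4}$
$G{\left(A,W \right)} = \frac{1}{4}$ ($G{\left(A,W \right)} = \left(- \frac{1}{4}\right) \left(-1\right) = \frac{1}{4}$)
$X{\left(Z \right)} = -1 - Z$
$p{\left(H \right)} = -4$ ($p{\left(H \right)} = - 4 \left(-1 - -2\right) = - 4 \left(-1 + 2\right) = \left(-4\right) 1 = -4$)
$S = - \frac{79}{4}$ ($S = \left(72 + \frac{1}{4}\right) - 92 = \frac{289}{4} - 92 = - \frac{79}{4} \approx -19.75$)
$\sqrt{S + p{\left(-16 \right)}} = \sqrt{- \frac{79}{4} - 4} = \sqrt{- \frac{95}{4}} = \frac{i \sqrt{95}}{2}$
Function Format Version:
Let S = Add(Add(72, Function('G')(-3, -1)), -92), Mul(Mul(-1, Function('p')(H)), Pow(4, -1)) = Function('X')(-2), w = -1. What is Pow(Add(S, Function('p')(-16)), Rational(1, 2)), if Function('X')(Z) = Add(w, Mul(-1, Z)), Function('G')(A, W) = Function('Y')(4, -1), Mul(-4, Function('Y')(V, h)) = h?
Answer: Mul(Rational(1, 2), I, Pow(95, Rational(1, 2))) ≈ Mul(4.8734, I)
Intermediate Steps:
Function('Y')(V, h) = Mul(Rational(-1, 4), h)
Function('G')(A, W) = Rational(1, 4) (Function('G')(A, W) = Mul(Rational(-1, 4), -1) = Rational(1, 4))
Function('X')(Z) = Add(-1, Mul(-1, Z))
Function('p')(H) = -4 (Function('p')(H) = Mul(-4, Add(-1, Mul(-1, -2))) = Mul(-4, Add(-1, 2)) = Mul(-4, 1) = -4)
S = Rational(-79, 4) (S = Add(Add(72, Rational(1, 4)), -92) = Add(Rational(289, 4), -92) = Rational(-79, 4) ≈ -19.750)
Pow(Add(S, Function('p')(-16)), Rational(1, 2)) = Pow(Add(Rational(-79, 4), -4), Rational(1, 2)) = Pow(Rational(-95, 4), Rational(1, 2)) = Mul(Rational(1, 2), I, Pow(95, Rational(1, 2)))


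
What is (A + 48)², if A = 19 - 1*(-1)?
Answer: 4624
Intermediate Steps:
A = 20 (A = 19 + 1 = 20)
(A + 48)² = (20 + 48)² = 68² = 4624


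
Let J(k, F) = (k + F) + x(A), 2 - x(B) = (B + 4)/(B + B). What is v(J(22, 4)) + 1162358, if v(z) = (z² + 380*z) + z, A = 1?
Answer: 4690895/4 ≈ 1.1727e+6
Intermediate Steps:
x(B) = 2 - (4 + B)/(2*B) (x(B) = 2 - (B + 4)/(B + B) = 2 - (4 + B)/(2*B))
J(k, F) = -½ + F + k (J(k, F) = (k + F) + (3/2 - 2/1) = (F + k) + (3/2 - 2*1) = (F + k) + (3/2 - 2) = (F + k) - ½ = -½ + F + k)
v(z) = z² + 381*z
v(J(22, 4)) + 1162358 = (-½ + 4 + 22)*(381 + (-½ + 4 + 22)) + 1162358 = 51*(381 + 51/2)/2 + 1162358 = (51/2)*(813/2) + 1162358 = 41463/4 + 1162358 = 4690895/4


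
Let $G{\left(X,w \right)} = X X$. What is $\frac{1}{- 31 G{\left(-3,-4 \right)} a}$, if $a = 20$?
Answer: $- \frac{1}{5580} \approx -0.00017921$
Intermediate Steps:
$G{\left(X,w \right)} = X^{2}$
$\frac{1}{- 31 G{\left(-3,-4 \right)} a} = \frac{1}{- 31 \left(-3\right)^{2} \cdot 20} = \frac{1}{\left(-31\right) 9 \cdot 20} = \frac{1}{\left(-279\right) 20} = \frac{1}{-5580} = - \frac{1}{5580}$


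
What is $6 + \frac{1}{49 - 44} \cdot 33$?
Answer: $\frac{63}{5} \approx 12.6$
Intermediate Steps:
$6 + \frac{1}{49 - 44} \cdot 33 = 6 + \frac{1}{5} \cdot 33 = 6 + \frac{33}{5} = \frac{63}{5}$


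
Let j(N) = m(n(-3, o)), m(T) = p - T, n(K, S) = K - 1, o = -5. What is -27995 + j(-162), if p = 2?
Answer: -27989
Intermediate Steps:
n(K, S) = -1 + K
m(T) = 2 - T
j(N) = 6 (j(N) = 2 - (-1 - 3) = 2 - 1*(-4) = 2 + 4 = 6)
-27995 + j(-162) = -27995 + 6 = -27989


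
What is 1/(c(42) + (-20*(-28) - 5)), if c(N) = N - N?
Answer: 1/555 ≈ 0.0018018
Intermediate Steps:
c(N) = 0
1/(c(42) + (-20*(-28) - 5)) = 1/(0 + (-20*(-28) - 5)) = 1/(0 + (560 - 5)) = 1/(0 + 555) = 1/555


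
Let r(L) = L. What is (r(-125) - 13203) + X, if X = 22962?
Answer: 9634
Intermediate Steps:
(r(-125) - 13203) + X = (-125 - 13203) + 22962 = -13328 + 22962 = 9634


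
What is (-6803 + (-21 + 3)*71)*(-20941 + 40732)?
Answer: -159931071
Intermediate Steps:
(-6803 + (-21 + 3)*71)*(-20941 + 40732) = (-6803 - 18*71)*19791 = (-6803 - 1278)*19791 = -8081*19791 = -159931071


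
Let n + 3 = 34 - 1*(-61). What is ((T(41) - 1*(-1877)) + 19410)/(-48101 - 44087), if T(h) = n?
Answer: -21379/92188 ≈ -0.23191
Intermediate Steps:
n = 92 (n = -3 + (34 - 1*(-61)) = -3 + (34 + 61) = -3 + 95 = 92)
T(h) = 92
((T(41) - 1*(-1877)) + 19410)/(-48101 - 44087) = ((92 - 1*(-1877)) + 19410)/(-48101 - 44087) = ((92 + 1877) + 19410)/(-92188) = (1969 + 19410)*(-1/92188) = 21379*(-1/92188) = -21379/92188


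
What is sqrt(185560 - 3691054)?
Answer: I*sqrt(3505494) ≈ 1872.3*I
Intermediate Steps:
sqrt(185560 - 3691054) = sqrt(-3505494) = I*sqrt(3505494)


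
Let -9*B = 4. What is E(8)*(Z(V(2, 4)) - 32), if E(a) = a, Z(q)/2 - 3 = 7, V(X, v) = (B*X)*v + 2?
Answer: -96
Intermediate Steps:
B = -4/9 (B = -⅑*4 = -4/9 ≈ -0.44444)
V(X, v) = 2 - 4*X*v/9 (V(X, v) = (-4*X/9)*v + 2 = -4*X*v/9 + 2 = 2 - 4*X*v/9)
Z(q) = 20 (Z(q) = 6 + 2*7 = 6 + 14 = 20)
E(8)*(Z(V(2, 4)) - 32) = 8*(20 - 32) = 8*(-12) = -96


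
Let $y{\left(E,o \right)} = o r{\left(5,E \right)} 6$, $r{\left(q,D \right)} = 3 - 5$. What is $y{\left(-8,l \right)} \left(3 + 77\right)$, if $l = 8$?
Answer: $-7680$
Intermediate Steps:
$r{\left(q,D \right)} = -2$
$y{\left(E,o \right)} = - 12 o$ ($y{\left(E,o \right)} = o \left(-2\right) 6 = - 2 o 6 = - 12 o$)
$y{\left(-8,l \right)} \left(3 + 77\right) = \left(-12\right) 8 \left(3 + 77\right) = \left(-96\right) 80 = -7680$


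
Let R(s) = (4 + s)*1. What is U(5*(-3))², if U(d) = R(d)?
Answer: 121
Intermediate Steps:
R(s) = 4 + s
U(d) = 4 + d
U(5*(-3))² = (4 + 5*(-3))² = (4 - 15)² = (-11)² = 121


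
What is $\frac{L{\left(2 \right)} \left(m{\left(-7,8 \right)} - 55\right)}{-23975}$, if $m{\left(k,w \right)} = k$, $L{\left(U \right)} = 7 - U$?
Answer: $\frac{62}{4795} \approx 0.01293$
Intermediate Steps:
$\frac{L{\left(2 \right)} \left(m{\left(-7,8 \right)} - 55\right)}{-23975} = \frac{\left(7 - 2\right) \left(-7 - 55\right)}{-23975} = \left(7 - 2\right) \left(-62\right) \left(- \frac{1}{23975}\right) = 5 \left(-62\right) \left(- \frac{1}{23975}\right) = \left(-310\right) \left(- \frac{1}{23975}\right) = \frac{62}{4795}$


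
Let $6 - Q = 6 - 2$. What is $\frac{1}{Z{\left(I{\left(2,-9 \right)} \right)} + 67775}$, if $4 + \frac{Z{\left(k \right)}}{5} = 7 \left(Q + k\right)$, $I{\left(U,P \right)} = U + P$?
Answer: $\frac{1}{67580} \approx 1.4797 \cdot 10^{-5}$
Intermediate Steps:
$Q = 2$ ($Q = 6 - \left(6 - 2\right) = 6 - 4 = 2$)
$I{\left(U,P \right)} = P + U$
$Z{\left(k \right)} = 50 + 35 k$ ($Z{\left(k \right)} = -20 + 5 \cdot 7 \left(2 + k\right) = -20 + 5 \left(14 + 7 k\right) = -20 + \left(70 + 35 k\right) = 50 + 35 k$)
$\frac{1}{Z{\left(I{\left(2,-9 \right)} \right)} + 67775} = \frac{1}{\left(50 + 35 \left(-9 + 2\right)\right) + 67775} = \frac{1}{\left(50 + 35 \left(-7\right)\right) + 67775} = \frac{1}{\left(50 - 245\right) + 67775} = \frac{1}{-195 + 67775} = \frac{1}{67580}$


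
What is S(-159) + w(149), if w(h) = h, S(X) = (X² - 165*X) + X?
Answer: 51506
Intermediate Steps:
S(X) = X² - 164*X
S(-159) + w(149) = -159*(-164 - 159) + 149 = -159*(-323) + 149 = 51357 + 149 = 51506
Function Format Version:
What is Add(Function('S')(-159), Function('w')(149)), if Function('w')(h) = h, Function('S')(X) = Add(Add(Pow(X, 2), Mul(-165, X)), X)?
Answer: 51506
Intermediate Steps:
Function('S')(X) = Add(Pow(X, 2), Mul(-164, X))
Add(Function('S')(-159), Function('w')(149)) = Add(Mul(-159, Add(-164, -159)), 149) = Add(Mul(-159, -323), 149) = Add(51357, 149) = 51506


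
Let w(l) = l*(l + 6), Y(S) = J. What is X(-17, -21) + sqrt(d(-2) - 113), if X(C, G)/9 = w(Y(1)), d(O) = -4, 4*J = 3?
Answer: 729/16 + 3*I*sqrt(13) ≈ 45.563 + 10.817*I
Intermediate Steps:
J = 3/4 (J = (1/4)*3 = 3/4 ≈ 0.75000)
Y(S) = 3/4
w(l) = l*(6 + l)
X(C, G) = 729/16 (X(C, G) = 9*(3*(6 + 3/4)/4) = 9*((3/4)*(27/4)) = 9*(81/16) = 729/16)
X(-17, -21) + sqrt(d(-2) - 113) = 729/16 + sqrt(-4 - 113) = 729/16 + sqrt(-117) = 729/16 + 3*I*sqrt(13)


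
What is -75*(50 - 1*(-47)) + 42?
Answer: -7233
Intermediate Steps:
-75*(50 - 1*(-47)) + 42 = -75*(50 + 47) + 42 = -75*97 + 42 = -7275 + 42 = -7233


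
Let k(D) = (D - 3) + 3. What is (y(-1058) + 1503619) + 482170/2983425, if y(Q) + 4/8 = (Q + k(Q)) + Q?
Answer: 1790585645833/1193370 ≈ 1.5004e+6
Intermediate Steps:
k(D) = D (k(D) = (-3 + D) + 3 = D)
y(Q) = -1/2 + 3*Q (y(Q) = -1/2 + ((Q + Q) + Q) = -1/2 + (2*Q + Q) = -1/2 + 3*Q)
(y(-1058) + 1503619) + 482170/2983425 = ((-1/2 + 3*(-1058)) + 1503619) + 482170/2983425 = ((-1/2 - 3174) + 1503619) + 482170*(1/2983425) = (-6349/2 + 1503619) + 96434/596685 = 3000889/2 + 96434/596685 = 1790585645833/1193370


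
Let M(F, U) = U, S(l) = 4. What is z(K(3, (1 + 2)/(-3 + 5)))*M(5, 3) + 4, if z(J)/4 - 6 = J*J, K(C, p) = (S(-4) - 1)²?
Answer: 1048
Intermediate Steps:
K(C, p) = 9 (K(C, p) = (4 - 1)² = 3² = 9)
z(J) = 24 + 4*J² (z(J) = 24 + 4*(J*J) = 24 + 4*J²)
z(K(3, (1 + 2)/(-3 + 5)))*M(5, 3) + 4 = (24 + 4*9²)*3 + 4 = (24 + 4*81)*3 + 4 = (24 + 324)*3 + 4 = 348*3 + 4 = 1044 + 4 = 1048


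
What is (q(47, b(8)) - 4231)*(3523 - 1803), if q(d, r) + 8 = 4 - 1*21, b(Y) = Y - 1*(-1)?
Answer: -7320320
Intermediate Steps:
b(Y) = 1 + Y (b(Y) = Y + 1 = 1 + Y)
q(d, r) = -25 (q(d, r) = -8 + (4 - 1*21) = -8 + (4 - 21) = -8 - 17 = -25)
(q(47, b(8)) - 4231)*(3523 - 1803) = (-25 - 4231)*(3523 - 1803) = -4256*1720 = -7320320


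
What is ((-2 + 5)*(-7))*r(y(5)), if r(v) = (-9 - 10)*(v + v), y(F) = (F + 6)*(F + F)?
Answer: 87780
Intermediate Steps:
y(F) = 2*F*(6 + F) (y(F) = (6 + F)*(2*F) = 2*F*(6 + F))
r(v) = -38*v
((-2 + 5)*(-7))*r(y(5)) = ((-2 + 5)*(-7))*(-76*5*(6 + 5)) = (3*(-7))*(-76*5*11) = -(-798)*110 = -21*(-4180) = 87780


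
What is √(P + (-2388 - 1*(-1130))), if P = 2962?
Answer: 2*√426 ≈ 41.280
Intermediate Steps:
√(P + (-2388 - 1*(-1130))) = √(2962 + (-2388 - 1*(-1130))) = √(2962 + (-2388 + 1130)) = √(2962 - 1258) = √1704 = 2*√426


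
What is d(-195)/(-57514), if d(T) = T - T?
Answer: 0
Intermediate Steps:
d(T) = 0
d(-195)/(-57514) = 0/(-57514) = 0*(-1/57514) = 0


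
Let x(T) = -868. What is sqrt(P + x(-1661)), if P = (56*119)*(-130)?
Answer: 2*I*sqrt(216797) ≈ 931.23*I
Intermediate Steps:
P = -866320 (P = 6664*(-130) = -866320)
sqrt(P + x(-1661)) = sqrt(-866320 - 868) = sqrt(-867188) = 2*I*sqrt(216797)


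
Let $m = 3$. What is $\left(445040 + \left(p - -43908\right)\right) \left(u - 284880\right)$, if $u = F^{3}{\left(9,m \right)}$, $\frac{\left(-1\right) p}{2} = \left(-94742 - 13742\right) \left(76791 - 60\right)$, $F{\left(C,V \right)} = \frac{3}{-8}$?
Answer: $- \frac{607087526035198593}{128} \approx -4.7429 \cdot 10^{15}$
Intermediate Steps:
$F{\left(C,V \right)} = - \frac{3}{8}$ ($F{\left(C,V \right)} = 3 \left(- \frac{1}{8}\right) = - \frac{3}{8}$)
$p = 16648171608$ ($p = - 2 \left(-94742 - 13742\right) \left(76791 - 60\right) = - 2 \left(\left(-108484\right) 76731\right) = \left(-2\right) \left(-8324085804\right) = 16648171608$)
$u = - \frac{27}{512}$ ($u = \left(- \frac{3}{8}\right)^{3} = - \frac{27}{512} \approx -0.052734$)
$\left(445040 + \left(p - -43908\right)\right) \left(u - 284880\right) = \left(445040 + \left(16648171608 - -43908\right)\right) \left(- \frac{27}{512} - 284880\right) = \left(445040 + \left(16648171608 + 43908\right)\right) \left(- \frac{145858587}{512}\right) = \left(445040 + 16648215516\right) \left(- \frac{145858587}{512}\right) = 16648660556 \left(- \frac{145858587}{512}\right) = - \frac{607087526035198593}{128}$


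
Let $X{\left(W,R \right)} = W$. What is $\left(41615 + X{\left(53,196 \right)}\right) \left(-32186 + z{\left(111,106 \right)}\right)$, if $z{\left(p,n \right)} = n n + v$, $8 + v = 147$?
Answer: $-867152748$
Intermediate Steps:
$v = 139$ ($v = -8 + 147 = 139$)
$z{\left(p,n \right)} = 139 + n^{2}$ ($z{\left(p,n \right)} = n n + 139 = n^{2} + 139 = 139 + n^{2}$)
$\left(41615 + X{\left(53,196 \right)}\right) \left(-32186 + z{\left(111,106 \right)}\right) = \left(41615 + 53\right) \left(-32186 + \left(139 + 106^{2}\right)\right) = 41668 \left(-32186 + \left(139 + 11236\right)\right) = 41668 \left(-32186 + 11375\right) = 41668 \left(-20811\right) = -867152748$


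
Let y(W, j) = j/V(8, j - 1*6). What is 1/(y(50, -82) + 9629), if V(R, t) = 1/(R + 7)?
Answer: 1/8399 ≈ 0.00011906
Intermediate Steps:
V(R, t) = 1/(7 + R)
y(W, j) = 15*j (y(W, j) = j/(1/(7 + 8)) = j/(1/15) = j*15 = 15*j)
1/(y(50, -82) + 9629) = 1/(15*(-82) + 9629) = 1/(-1230 + 9629) = 1/8399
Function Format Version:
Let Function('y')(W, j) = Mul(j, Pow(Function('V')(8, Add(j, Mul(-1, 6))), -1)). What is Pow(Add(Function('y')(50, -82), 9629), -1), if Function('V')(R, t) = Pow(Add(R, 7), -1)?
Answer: Rational(1, 8399) ≈ 0.00011906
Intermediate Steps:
Function('V')(R, t) = Pow(Add(7, R), -1)
Function('y')(W, j) = Mul(15, j) (Function('y')(W, j) = Mul(j, Pow(Pow(Add(7, 8), -1), -1)) = Mul(j, Pow(Pow(15, -1), -1)) = Mul(j, Pow(Rational(1, 15), -1)) = Mul(j, 15) = Mul(15, j))
Pow(Add(Function('y')(50, -82), 9629), -1) = Pow(Add(Mul(15, -82), 9629), -1) = Pow(Add(-1230, 9629), -1) = Pow(8399, -1) = Rational(1, 8399)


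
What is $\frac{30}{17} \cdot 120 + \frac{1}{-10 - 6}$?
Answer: $\frac{57583}{272} \approx 211.7$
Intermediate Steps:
$\frac{30}{17} \cdot 120 + \frac{1}{-10 - 6} = 30 \cdot \frac{1}{17} \cdot 120 + \frac{1}{-16} = \frac{30}{17} \cdot 120 - \frac{1}{16} = \frac{3600}{17} - \frac{1}{16} = \frac{57583}{272}$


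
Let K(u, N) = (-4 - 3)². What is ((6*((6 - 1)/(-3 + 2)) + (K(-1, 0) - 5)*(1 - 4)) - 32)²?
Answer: 37636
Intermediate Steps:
K(u, N) = 49 (K(u, N) = (-7)² = 49)
((6*((6 - 1)/(-3 + 2)) + (K(-1, 0) - 5)*(1 - 4)) - 32)² = ((6*((6 - 1)/(-3 + 2)) + (49 - 5)*(1 - 4)) - 32)² = ((6*(5/(-1)) + 44*(-3)) - 32)² = ((6*(5*(-1)) - 132) - 32)² = ((6*(-5) - 132) - 32)² = ((-30 - 132) - 32)² = (-162 - 32)² = (-194)² = 37636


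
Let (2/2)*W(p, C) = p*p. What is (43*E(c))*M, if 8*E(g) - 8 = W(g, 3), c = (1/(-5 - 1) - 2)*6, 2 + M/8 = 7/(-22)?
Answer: -388161/22 ≈ -17644.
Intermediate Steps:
M = -204/11 (M = -16 + 8*(7/(-22)) = -16 + 8*(7*(-1/22)) = -16 + 8*(-7/22) = -16 - 28/11 = -204/11 ≈ -18.545)
c = -13 (c = (1/(-6) - 2)*6 = (-⅙ - 2)*6 = -13/6*6 = -13)
W(p, C) = p² (W(p, C) = p*p = p²)
E(g) = 1 + g²/8
(43*E(c))*M = (43*(1 + (⅛)*(-13)²))*(-204/11) = (43*(1 + (⅛)*169))*(-204/11) = (43*(1 + 169/8))*(-204/11) = (43*(177/8))*(-204/11) = (7611/8)*(-204/11) = -388161/22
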